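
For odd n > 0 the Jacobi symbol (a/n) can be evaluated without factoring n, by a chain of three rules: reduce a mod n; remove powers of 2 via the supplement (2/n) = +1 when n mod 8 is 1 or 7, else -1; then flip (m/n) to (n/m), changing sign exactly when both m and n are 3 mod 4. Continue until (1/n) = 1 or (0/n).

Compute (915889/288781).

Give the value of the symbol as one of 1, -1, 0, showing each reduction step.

(915889/288781): 915889 mod 288781 = 49546, so (915889/288781) = (49546/288781)
factor out 2^1: 49546 = 2^1·24773; with 288781 mod 8 = 5, (2/288781) = -1; sign now -1; continue with (24773/288781)
flip (24773/288781) -> (288781/24773): both odd, 24773 mod 4 = 1, 288781 mod 4 = 1, so the flip contributes +1; sign now -1
(288781/24773): 288781 mod 24773 = 16278, so (288781/24773) = (16278/24773)
factor out 2^1: 16278 = 2^1·8139; with 24773 mod 8 = 5, (2/24773) = -1; sign now +1; continue with (8139/24773)
flip (8139/24773) -> (24773/8139): both odd, 8139 mod 4 = 3, 24773 mod 4 = 1, so the flip contributes +1; sign now +1
(24773/8139): 24773 mod 8139 = 356, so (24773/8139) = (356/8139)
factor out 2^2: 356 = 2^2·89; with 8139 mod 8 = 3, (2/8139) = -1; sign now +1; continue with (89/8139)
flip (89/8139) -> (8139/89): both odd, 89 mod 4 = 1, 8139 mod 4 = 3, so the flip contributes +1; sign now +1
(8139/89): 8139 mod 89 = 40, so (8139/89) = (40/89)
factor out 2^3: 40 = 2^3·5; with 89 mod 8 = 1, (2/89) = +1; sign now +1; continue with (5/89)
flip (5/89) -> (89/5): both odd, 5 mod 4 = 1, 89 mod 4 = 1, so the flip contributes +1; sign now +1
(89/5): 89 mod 5 = 4, so (89/5) = (4/5)
factor out 2^2: 4 = 2^2·1; with 5 mod 8 = 5, (2/5) = -1; sign now +1; continue with (1/5)
reached (1/5) = 1, so the symbol is +1

1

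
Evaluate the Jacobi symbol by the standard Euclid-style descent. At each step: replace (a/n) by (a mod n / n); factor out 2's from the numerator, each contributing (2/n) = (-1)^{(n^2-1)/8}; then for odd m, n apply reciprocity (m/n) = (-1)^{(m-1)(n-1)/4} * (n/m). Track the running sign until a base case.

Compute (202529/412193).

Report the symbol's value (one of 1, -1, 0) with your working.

1

reciprocity: (202529/412193) = +1·(412193/202529) since 202529 mod 4 = 1, 412193 mod 4 = 1; sign now +1
(412193/202529) = (7135/202529)   [reduce mod 202529]
reciprocity: (7135/202529) = +1·(202529/7135) since 7135 mod 4 = 3, 202529 mod 4 = 1; sign now +1
(202529/7135) = (2749/7135)   [reduce mod 7135]
reciprocity: (2749/7135) = +1·(7135/2749) since 2749 mod 4 = 1, 7135 mod 4 = 3; sign now +1
(7135/2749) = (1637/2749)   [reduce mod 2749]
reciprocity: (1637/2749) = +1·(2749/1637) since 1637 mod 4 = 1, 2749 mod 4 = 1; sign now +1
(2749/1637) = (1112/1637)   [reduce mod 1637]
1112 = 2^3·139; (2/1637) = -1 since 1637 mod 8 = 5, so (1112/1637) = (-1)^3·(139/1637); sign now -1
reciprocity: (139/1637) = +1·(1637/139) since 139 mod 4 = 3, 1637 mod 4 = 1; sign now -1
(1637/139) = (108/139)   [reduce mod 139]
108 = 2^2·27; (2/139) = -1 since 139 mod 8 = 3, so (108/139) = (-1)^2·(27/139); sign now -1
reciprocity: (27/139) = -1·(139/27) since 27 mod 4 = 3, 139 mod 4 = 3; sign now +1
(139/27) = (4/27)   [reduce mod 27]
4 = 2^2·1; (2/27) = -1 since 27 mod 8 = 3, so (4/27) = (-1)^2·(1/27); sign now +1
(1/27) = 1; final value = sign = +1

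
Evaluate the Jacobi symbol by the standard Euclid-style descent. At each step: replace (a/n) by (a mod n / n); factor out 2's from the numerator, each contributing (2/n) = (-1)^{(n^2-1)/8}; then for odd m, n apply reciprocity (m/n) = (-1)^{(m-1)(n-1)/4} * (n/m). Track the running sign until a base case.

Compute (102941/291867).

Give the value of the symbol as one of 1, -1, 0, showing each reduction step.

reciprocity: (102941/291867) = +1·(291867/102941) since 102941 mod 4 = 1, 291867 mod 4 = 3; sign now +1
(291867/102941) = (85985/102941)   [reduce mod 102941]
reciprocity: (85985/102941) = +1·(102941/85985) since 85985 mod 4 = 1, 102941 mod 4 = 1; sign now +1
(102941/85985) = (16956/85985)   [reduce mod 85985]
16956 = 2^2·4239; (2/85985) = +1 since 85985 mod 8 = 1, so (16956/85985) = (+1)^2·(4239/85985); sign now +1
reciprocity: (4239/85985) = +1·(85985/4239) since 4239 mod 4 = 3, 85985 mod 4 = 1; sign now +1
(85985/4239) = (1205/4239)   [reduce mod 4239]
reciprocity: (1205/4239) = +1·(4239/1205) since 1205 mod 4 = 1, 4239 mod 4 = 3; sign now +1
(4239/1205) = (624/1205)   [reduce mod 1205]
624 = 2^4·39; (2/1205) = -1 since 1205 mod 8 = 5, so (624/1205) = (-1)^4·(39/1205); sign now +1
reciprocity: (39/1205) = +1·(1205/39) since 39 mod 4 = 3, 1205 mod 4 = 1; sign now +1
(1205/39) = (35/39)   [reduce mod 39]
reciprocity: (35/39) = -1·(39/35) since 35 mod 4 = 3, 39 mod 4 = 3; sign now -1
(39/35) = (4/35)   [reduce mod 35]
4 = 2^2·1; (2/35) = -1 since 35 mod 8 = 3, so (4/35) = (-1)^2·(1/35); sign now -1
(1/35) = 1; final value = sign = -1

-1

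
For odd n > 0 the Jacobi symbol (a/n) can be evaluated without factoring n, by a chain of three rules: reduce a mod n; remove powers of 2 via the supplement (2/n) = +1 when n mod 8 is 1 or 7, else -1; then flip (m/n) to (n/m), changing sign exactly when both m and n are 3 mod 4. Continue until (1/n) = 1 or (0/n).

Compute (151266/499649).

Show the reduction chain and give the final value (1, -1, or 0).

-1

151266 = 2^1·75633; (2/499649) = +1 since 499649 mod 8 = 1, so (151266/499649) = (+1)^1·(75633/499649); sign now +1
reciprocity: (75633/499649) = +1·(499649/75633) since 75633 mod 4 = 1, 499649 mod 4 = 1; sign now +1
(499649/75633) = (45851/75633)   [reduce mod 75633]
reciprocity: (45851/75633) = +1·(75633/45851) since 45851 mod 4 = 3, 75633 mod 4 = 1; sign now +1
(75633/45851) = (29782/45851)   [reduce mod 45851]
29782 = 2^1·14891; (2/45851) = -1 since 45851 mod 8 = 3, so (29782/45851) = (-1)^1·(14891/45851); sign now -1
reciprocity: (14891/45851) = -1·(45851/14891) since 14891 mod 4 = 3, 45851 mod 4 = 3; sign now +1
(45851/14891) = (1178/14891)   [reduce mod 14891]
1178 = 2^1·589; (2/14891) = -1 since 14891 mod 8 = 3, so (1178/14891) = (-1)^1·(589/14891); sign now -1
reciprocity: (589/14891) = +1·(14891/589) since 589 mod 4 = 1, 14891 mod 4 = 3; sign now -1
(14891/589) = (166/589)   [reduce mod 589]
166 = 2^1·83; (2/589) = -1 since 589 mod 8 = 5, so (166/589) = (-1)^1·(83/589); sign now +1
reciprocity: (83/589) = +1·(589/83) since 83 mod 4 = 3, 589 mod 4 = 1; sign now +1
(589/83) = (8/83)   [reduce mod 83]
8 = 2^3·1; (2/83) = -1 since 83 mod 8 = 3, so (8/83) = (-1)^3·(1/83); sign now -1
(1/83) = 1; final value = sign = -1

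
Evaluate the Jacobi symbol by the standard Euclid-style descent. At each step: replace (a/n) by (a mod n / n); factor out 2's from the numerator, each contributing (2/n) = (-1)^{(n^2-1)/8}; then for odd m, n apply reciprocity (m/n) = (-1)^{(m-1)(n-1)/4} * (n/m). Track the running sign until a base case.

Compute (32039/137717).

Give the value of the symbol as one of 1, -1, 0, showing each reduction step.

-1

reciprocity: (32039/137717) = +1·(137717/32039) since 32039 mod 4 = 3, 137717 mod 4 = 1; sign now +1
(137717/32039) = (9561/32039)   [reduce mod 32039]
reciprocity: (9561/32039) = +1·(32039/9561) since 9561 mod 4 = 1, 32039 mod 4 = 3; sign now +1
(32039/9561) = (3356/9561)   [reduce mod 9561]
3356 = 2^2·839; (2/9561) = +1 since 9561 mod 8 = 1, so (3356/9561) = (+1)^2·(839/9561); sign now +1
reciprocity: (839/9561) = +1·(9561/839) since 839 mod 4 = 3, 9561 mod 4 = 1; sign now +1
(9561/839) = (332/839)   [reduce mod 839]
332 = 2^2·83; (2/839) = +1 since 839 mod 8 = 7, so (332/839) = (+1)^2·(83/839); sign now +1
reciprocity: (83/839) = -1·(839/83) since 83 mod 4 = 3, 839 mod 4 = 3; sign now -1
(839/83) = (9/83)   [reduce mod 83]
reciprocity: (9/83) = +1·(83/9) since 9 mod 4 = 1, 83 mod 4 = 3; sign now -1
(83/9) = (2/9)   [reduce mod 9]
2 = 2^1·1; (2/9) = +1 since 9 mod 8 = 1, so (2/9) = (+1)^1·(1/9); sign now -1
(1/9) = 1; final value = sign = -1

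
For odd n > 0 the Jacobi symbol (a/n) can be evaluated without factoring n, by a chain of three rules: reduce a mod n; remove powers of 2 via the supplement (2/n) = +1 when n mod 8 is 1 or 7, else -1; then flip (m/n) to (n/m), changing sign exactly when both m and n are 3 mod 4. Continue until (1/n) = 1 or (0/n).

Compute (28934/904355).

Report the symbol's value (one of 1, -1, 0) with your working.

factor out 2^1: 28934 = 2^1·14467; with 904355 mod 8 = 3, (2/904355) = -1; sign now -1; continue with (14467/904355)
flip (14467/904355) -> (904355/14467): both odd, 14467 mod 4 = 3, 904355 mod 4 = 3, so the flip contributes -1; sign now +1
(904355/14467): 904355 mod 14467 = 7401, so (904355/14467) = (7401/14467)
flip (7401/14467) -> (14467/7401): both odd, 7401 mod 4 = 1, 14467 mod 4 = 3, so the flip contributes +1; sign now +1
(14467/7401): 14467 mod 7401 = 7066, so (14467/7401) = (7066/7401)
factor out 2^1: 7066 = 2^1·3533; with 7401 mod 8 = 1, (2/7401) = +1; sign now +1; continue with (3533/7401)
flip (3533/7401) -> (7401/3533): both odd, 3533 mod 4 = 1, 7401 mod 4 = 1, so the flip contributes +1; sign now +1
(7401/3533): 7401 mod 3533 = 335, so (7401/3533) = (335/3533)
flip (335/3533) -> (3533/335): both odd, 335 mod 4 = 3, 3533 mod 4 = 1, so the flip contributes +1; sign now +1
(3533/335): 3533 mod 335 = 183, so (3533/335) = (183/335)
flip (183/335) -> (335/183): both odd, 183 mod 4 = 3, 335 mod 4 = 3, so the flip contributes -1; sign now -1
(335/183): 335 mod 183 = 152, so (335/183) = (152/183)
factor out 2^3: 152 = 2^3·19; with 183 mod 8 = 7, (2/183) = +1; sign now -1; continue with (19/183)
flip (19/183) -> (183/19): both odd, 19 mod 4 = 3, 183 mod 4 = 3, so the flip contributes -1; sign now +1
(183/19): 183 mod 19 = 12, so (183/19) = (12/19)
factor out 2^2: 12 = 2^2·3; with 19 mod 8 = 3, (2/19) = -1; sign now +1; continue with (3/19)
flip (3/19) -> (19/3): both odd, 3 mod 4 = 3, 19 mod 4 = 3, so the flip contributes -1; sign now -1
(19/3): 19 mod 3 = 1, so (19/3) = (1/3)
reached (1/3) = 1, so the symbol is -1

-1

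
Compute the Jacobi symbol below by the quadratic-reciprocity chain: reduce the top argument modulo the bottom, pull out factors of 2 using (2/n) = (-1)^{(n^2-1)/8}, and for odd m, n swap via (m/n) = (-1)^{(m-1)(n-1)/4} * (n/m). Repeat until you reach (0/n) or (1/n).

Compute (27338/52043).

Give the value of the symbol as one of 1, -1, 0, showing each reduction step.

factor out 2^1: 27338 = 2^1·13669; with 52043 mod 8 = 3, (2/52043) = -1; sign now -1; continue with (13669/52043)
flip (13669/52043) -> (52043/13669): both odd, 13669 mod 4 = 1, 52043 mod 4 = 3, so the flip contributes +1; sign now -1
(52043/13669): 52043 mod 13669 = 11036, so (52043/13669) = (11036/13669)
factor out 2^2: 11036 = 2^2·2759; with 13669 mod 8 = 5, (2/13669) = -1; sign now -1; continue with (2759/13669)
flip (2759/13669) -> (13669/2759): both odd, 2759 mod 4 = 3, 13669 mod 4 = 1, so the flip contributes +1; sign now -1
(13669/2759): 13669 mod 2759 = 2633, so (13669/2759) = (2633/2759)
flip (2633/2759) -> (2759/2633): both odd, 2633 mod 4 = 1, 2759 mod 4 = 3, so the flip contributes +1; sign now -1
(2759/2633): 2759 mod 2633 = 126, so (2759/2633) = (126/2633)
factor out 2^1: 126 = 2^1·63; with 2633 mod 8 = 1, (2/2633) = +1; sign now -1; continue with (63/2633)
flip (63/2633) -> (2633/63): both odd, 63 mod 4 = 3, 2633 mod 4 = 1, so the flip contributes +1; sign now -1
(2633/63): 2633 mod 63 = 50, so (2633/63) = (50/63)
factor out 2^1: 50 = 2^1·25; with 63 mod 8 = 7, (2/63) = +1; sign now -1; continue with (25/63)
flip (25/63) -> (63/25): both odd, 25 mod 4 = 1, 63 mod 4 = 3, so the flip contributes +1; sign now -1
(63/25): 63 mod 25 = 13, so (63/25) = (13/25)
flip (13/25) -> (25/13): both odd, 13 mod 4 = 1, 25 mod 4 = 1, so the flip contributes +1; sign now -1
(25/13): 25 mod 13 = 12, so (25/13) = (12/13)
factor out 2^2: 12 = 2^2·3; with 13 mod 8 = 5, (2/13) = -1; sign now -1; continue with (3/13)
flip (3/13) -> (13/3): both odd, 3 mod 4 = 3, 13 mod 4 = 1, so the flip contributes +1; sign now -1
(13/3): 13 mod 3 = 1, so (13/3) = (1/3)
reached (1/3) = 1, so the symbol is -1

-1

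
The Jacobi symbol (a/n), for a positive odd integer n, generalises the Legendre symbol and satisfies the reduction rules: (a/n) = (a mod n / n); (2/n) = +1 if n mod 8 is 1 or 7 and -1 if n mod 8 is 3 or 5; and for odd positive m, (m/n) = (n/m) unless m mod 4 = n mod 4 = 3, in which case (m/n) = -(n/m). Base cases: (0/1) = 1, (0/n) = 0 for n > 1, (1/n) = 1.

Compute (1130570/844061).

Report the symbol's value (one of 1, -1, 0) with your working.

-1

(1130570/844061): 1130570 mod 844061 = 286509, so (1130570/844061) = (286509/844061)
flip (286509/844061) -> (844061/286509): both odd, 286509 mod 4 = 1, 844061 mod 4 = 1, so the flip contributes +1; sign now +1
(844061/286509): 844061 mod 286509 = 271043, so (844061/286509) = (271043/286509)
flip (271043/286509) -> (286509/271043): both odd, 271043 mod 4 = 3, 286509 mod 4 = 1, so the flip contributes +1; sign now +1
(286509/271043): 286509 mod 271043 = 15466, so (286509/271043) = (15466/271043)
factor out 2^1: 15466 = 2^1·7733; with 271043 mod 8 = 3, (2/271043) = -1; sign now -1; continue with (7733/271043)
flip (7733/271043) -> (271043/7733): both odd, 7733 mod 4 = 1, 271043 mod 4 = 3, so the flip contributes +1; sign now -1
(271043/7733): 271043 mod 7733 = 388, so (271043/7733) = (388/7733)
factor out 2^2: 388 = 2^2·97; with 7733 mod 8 = 5, (2/7733) = -1; sign now -1; continue with (97/7733)
flip (97/7733) -> (7733/97): both odd, 97 mod 4 = 1, 7733 mod 4 = 1, so the flip contributes +1; sign now -1
(7733/97): 7733 mod 97 = 70, so (7733/97) = (70/97)
factor out 2^1: 70 = 2^1·35; with 97 mod 8 = 1, (2/97) = +1; sign now -1; continue with (35/97)
flip (35/97) -> (97/35): both odd, 35 mod 4 = 3, 97 mod 4 = 1, so the flip contributes +1; sign now -1
(97/35): 97 mod 35 = 27, so (97/35) = (27/35)
flip (27/35) -> (35/27): both odd, 27 mod 4 = 3, 35 mod 4 = 3, so the flip contributes -1; sign now +1
(35/27): 35 mod 27 = 8, so (35/27) = (8/27)
factor out 2^3: 8 = 2^3·1; with 27 mod 8 = 3, (2/27) = -1; sign now -1; continue with (1/27)
reached (1/27) = 1, so the symbol is -1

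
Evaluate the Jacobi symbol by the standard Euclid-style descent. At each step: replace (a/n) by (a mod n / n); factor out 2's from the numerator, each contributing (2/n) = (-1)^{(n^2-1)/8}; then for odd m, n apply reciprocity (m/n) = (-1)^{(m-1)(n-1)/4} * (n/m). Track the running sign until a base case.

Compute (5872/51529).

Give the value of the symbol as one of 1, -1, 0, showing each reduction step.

1

5872 = 2^4·367; (2/51529) = +1 since 51529 mod 8 = 1, so (5872/51529) = (+1)^4·(367/51529); sign now +1
reciprocity: (367/51529) = +1·(51529/367) since 367 mod 4 = 3, 51529 mod 4 = 1; sign now +1
(51529/367) = (149/367)   [reduce mod 367]
reciprocity: (149/367) = +1·(367/149) since 149 mod 4 = 1, 367 mod 4 = 3; sign now +1
(367/149) = (69/149)   [reduce mod 149]
reciprocity: (69/149) = +1·(149/69) since 69 mod 4 = 1, 149 mod 4 = 1; sign now +1
(149/69) = (11/69)   [reduce mod 69]
reciprocity: (11/69) = +1·(69/11) since 11 mod 4 = 3, 69 mod 4 = 1; sign now +1
(69/11) = (3/11)   [reduce mod 11]
reciprocity: (3/11) = -1·(11/3) since 3 mod 4 = 3, 11 mod 4 = 3; sign now -1
(11/3) = (2/3)   [reduce mod 3]
2 = 2^1·1; (2/3) = -1 since 3 mod 8 = 3, so (2/3) = (-1)^1·(1/3); sign now +1
(1/3) = 1; final value = sign = +1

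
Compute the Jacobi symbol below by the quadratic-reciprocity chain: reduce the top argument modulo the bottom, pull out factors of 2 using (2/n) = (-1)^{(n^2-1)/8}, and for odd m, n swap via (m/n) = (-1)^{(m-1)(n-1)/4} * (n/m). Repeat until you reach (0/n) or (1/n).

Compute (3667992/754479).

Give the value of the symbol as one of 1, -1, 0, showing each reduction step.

(3667992/754479): 3667992 mod 754479 = 650076, so (3667992/754479) = (650076/754479)
factor out 2^2: 650076 = 2^2·162519; with 754479 mod 8 = 7, (2/754479) = +1; sign now +1; continue with (162519/754479)
flip (162519/754479) -> (754479/162519): both odd, 162519 mod 4 = 3, 754479 mod 4 = 3, so the flip contributes -1; sign now -1
(754479/162519): 754479 mod 162519 = 104403, so (754479/162519) = (104403/162519)
flip (104403/162519) -> (162519/104403): both odd, 104403 mod 4 = 3, 162519 mod 4 = 3, so the flip contributes -1; sign now +1
(162519/104403): 162519 mod 104403 = 58116, so (162519/104403) = (58116/104403)
factor out 2^2: 58116 = 2^2·14529; with 104403 mod 8 = 3, (2/104403) = -1; sign now +1; continue with (14529/104403)
flip (14529/104403) -> (104403/14529): both odd, 14529 mod 4 = 1, 104403 mod 4 = 3, so the flip contributes +1; sign now +1
(104403/14529): 104403 mod 14529 = 2700, so (104403/14529) = (2700/14529)
factor out 2^2: 2700 = 2^2·675; with 14529 mod 8 = 1, (2/14529) = +1; sign now +1; continue with (675/14529)
flip (675/14529) -> (14529/675): both odd, 675 mod 4 = 3, 14529 mod 4 = 1, so the flip contributes +1; sign now +1
(14529/675): 14529 mod 675 = 354, so (14529/675) = (354/675)
factor out 2^1: 354 = 2^1·177; with 675 mod 8 = 3, (2/675) = -1; sign now -1; continue with (177/675)
flip (177/675) -> (675/177): both odd, 177 mod 4 = 1, 675 mod 4 = 3, so the flip contributes +1; sign now -1
(675/177): 675 mod 177 = 144, so (675/177) = (144/177)
factor out 2^4: 144 = 2^4·9; with 177 mod 8 = 1, (2/177) = +1; sign now -1; continue with (9/177)
flip (9/177) -> (177/9): both odd, 9 mod 4 = 1, 177 mod 4 = 1, so the flip contributes +1; sign now -1
(177/9): 177 mod 9 = 6, so (177/9) = (6/9)
factor out 2^1: 6 = 2^1·3; with 9 mod 8 = 1, (2/9) = +1; sign now -1; continue with (3/9)
flip (3/9) -> (9/3): both odd, 3 mod 4 = 3, 9 mod 4 = 1, so the flip contributes +1; sign now -1
(9/3): 9 mod 3 = 0, so (9/3) = (0/3)
reached (0/3); gcd(a, n) > 1, so (0/3) = 0 and the symbol is 0

0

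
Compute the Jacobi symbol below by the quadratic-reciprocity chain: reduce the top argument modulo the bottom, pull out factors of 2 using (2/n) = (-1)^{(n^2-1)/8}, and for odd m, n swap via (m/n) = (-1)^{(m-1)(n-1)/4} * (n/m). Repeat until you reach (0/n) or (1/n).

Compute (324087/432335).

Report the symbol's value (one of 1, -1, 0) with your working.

reciprocity: (324087/432335) = -1·(432335/324087) since 324087 mod 4 = 3, 432335 mod 4 = 3; sign now -1
(432335/324087) = (108248/324087)   [reduce mod 324087]
108248 = 2^3·13531; (2/324087) = +1 since 324087 mod 8 = 7, so (108248/324087) = (+1)^3·(13531/324087); sign now -1
reciprocity: (13531/324087) = -1·(324087/13531) since 13531 mod 4 = 3, 324087 mod 4 = 3; sign now +1
(324087/13531) = (12874/13531)   [reduce mod 13531]
12874 = 2^1·6437; (2/13531) = -1 since 13531 mod 8 = 3, so (12874/13531) = (-1)^1·(6437/13531); sign now -1
reciprocity: (6437/13531) = +1·(13531/6437) since 6437 mod 4 = 1, 13531 mod 4 = 3; sign now -1
(13531/6437) = (657/6437)   [reduce mod 6437]
reciprocity: (657/6437) = +1·(6437/657) since 657 mod 4 = 1, 6437 mod 4 = 1; sign now -1
(6437/657) = (524/657)   [reduce mod 657]
524 = 2^2·131; (2/657) = +1 since 657 mod 8 = 1, so (524/657) = (+1)^2·(131/657); sign now -1
reciprocity: (131/657) = +1·(657/131) since 131 mod 4 = 3, 657 mod 4 = 1; sign now -1
(657/131) = (2/131)   [reduce mod 131]
2 = 2^1·1; (2/131) = -1 since 131 mod 8 = 3, so (2/131) = (-1)^1·(1/131); sign now +1
(1/131) = 1; final value = sign = +1

1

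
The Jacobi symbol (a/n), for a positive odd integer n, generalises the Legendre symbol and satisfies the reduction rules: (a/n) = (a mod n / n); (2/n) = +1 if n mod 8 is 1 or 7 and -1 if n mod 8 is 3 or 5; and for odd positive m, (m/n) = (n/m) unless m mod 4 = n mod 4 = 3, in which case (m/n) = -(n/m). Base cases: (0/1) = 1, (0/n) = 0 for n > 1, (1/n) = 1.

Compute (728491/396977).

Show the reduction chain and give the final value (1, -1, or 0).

(728491/396977): 728491 mod 396977 = 331514, so (728491/396977) = (331514/396977)
factor out 2^1: 331514 = 2^1·165757; with 396977 mod 8 = 1, (2/396977) = +1; sign now +1; continue with (165757/396977)
flip (165757/396977) -> (396977/165757): both odd, 165757 mod 4 = 1, 396977 mod 4 = 1, so the flip contributes +1; sign now +1
(396977/165757): 396977 mod 165757 = 65463, so (396977/165757) = (65463/165757)
flip (65463/165757) -> (165757/65463): both odd, 65463 mod 4 = 3, 165757 mod 4 = 1, so the flip contributes +1; sign now +1
(165757/65463): 165757 mod 65463 = 34831, so (165757/65463) = (34831/65463)
flip (34831/65463) -> (65463/34831): both odd, 34831 mod 4 = 3, 65463 mod 4 = 3, so the flip contributes -1; sign now -1
(65463/34831): 65463 mod 34831 = 30632, so (65463/34831) = (30632/34831)
factor out 2^3: 30632 = 2^3·3829; with 34831 mod 8 = 7, (2/34831) = +1; sign now -1; continue with (3829/34831)
flip (3829/34831) -> (34831/3829): both odd, 3829 mod 4 = 1, 34831 mod 4 = 3, so the flip contributes +1; sign now -1
(34831/3829): 34831 mod 3829 = 370, so (34831/3829) = (370/3829)
factor out 2^1: 370 = 2^1·185; with 3829 mod 8 = 5, (2/3829) = -1; sign now +1; continue with (185/3829)
flip (185/3829) -> (3829/185): both odd, 185 mod 4 = 1, 3829 mod 4 = 1, so the flip contributes +1; sign now +1
(3829/185): 3829 mod 185 = 129, so (3829/185) = (129/185)
flip (129/185) -> (185/129): both odd, 129 mod 4 = 1, 185 mod 4 = 1, so the flip contributes +1; sign now +1
(185/129): 185 mod 129 = 56, so (185/129) = (56/129)
factor out 2^3: 56 = 2^3·7; with 129 mod 8 = 1, (2/129) = +1; sign now +1; continue with (7/129)
flip (7/129) -> (129/7): both odd, 7 mod 4 = 3, 129 mod 4 = 1, so the flip contributes +1; sign now +1
(129/7): 129 mod 7 = 3, so (129/7) = (3/7)
flip (3/7) -> (7/3): both odd, 3 mod 4 = 3, 7 mod 4 = 3, so the flip contributes -1; sign now -1
(7/3): 7 mod 3 = 1, so (7/3) = (1/3)
reached (1/3) = 1, so the symbol is -1

-1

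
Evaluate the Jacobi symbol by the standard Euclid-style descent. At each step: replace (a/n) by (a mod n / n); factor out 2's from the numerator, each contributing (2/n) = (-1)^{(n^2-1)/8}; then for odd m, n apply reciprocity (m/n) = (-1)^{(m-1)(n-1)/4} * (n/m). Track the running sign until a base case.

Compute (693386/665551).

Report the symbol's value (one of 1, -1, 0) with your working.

(693386/665551): 693386 mod 665551 = 27835, so (693386/665551) = (27835/665551)
flip (27835/665551) -> (665551/27835): both odd, 27835 mod 4 = 3, 665551 mod 4 = 3, so the flip contributes -1; sign now -1
(665551/27835): 665551 mod 27835 = 25346, so (665551/27835) = (25346/27835)
factor out 2^1: 25346 = 2^1·12673; with 27835 mod 8 = 3, (2/27835) = -1; sign now +1; continue with (12673/27835)
flip (12673/27835) -> (27835/12673): both odd, 12673 mod 4 = 1, 27835 mod 4 = 3, so the flip contributes +1; sign now +1
(27835/12673): 27835 mod 12673 = 2489, so (27835/12673) = (2489/12673)
flip (2489/12673) -> (12673/2489): both odd, 2489 mod 4 = 1, 12673 mod 4 = 1, so the flip contributes +1; sign now +1
(12673/2489): 12673 mod 2489 = 228, so (12673/2489) = (228/2489)
factor out 2^2: 228 = 2^2·57; with 2489 mod 8 = 1, (2/2489) = +1; sign now +1; continue with (57/2489)
flip (57/2489) -> (2489/57): both odd, 57 mod 4 = 1, 2489 mod 4 = 1, so the flip contributes +1; sign now +1
(2489/57): 2489 mod 57 = 38, so (2489/57) = (38/57)
factor out 2^1: 38 = 2^1·19; with 57 mod 8 = 1, (2/57) = +1; sign now +1; continue with (19/57)
flip (19/57) -> (57/19): both odd, 19 mod 4 = 3, 57 mod 4 = 1, so the flip contributes +1; sign now +1
(57/19): 57 mod 19 = 0, so (57/19) = (0/19)
reached (0/19); gcd(a, n) > 1, so (0/19) = 0 and the symbol is 0

0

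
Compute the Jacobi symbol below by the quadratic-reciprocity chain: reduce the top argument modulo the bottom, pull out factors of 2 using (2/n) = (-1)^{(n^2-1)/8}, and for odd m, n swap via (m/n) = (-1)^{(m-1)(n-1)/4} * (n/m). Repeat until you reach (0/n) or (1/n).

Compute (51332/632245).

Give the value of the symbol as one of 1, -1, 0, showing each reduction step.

factor out 2^2: 51332 = 2^2·12833; with 632245 mod 8 = 5, (2/632245) = -1; sign now +1; continue with (12833/632245)
flip (12833/632245) -> (632245/12833): both odd, 12833 mod 4 = 1, 632245 mod 4 = 1, so the flip contributes +1; sign now +1
(632245/12833): 632245 mod 12833 = 3428, so (632245/12833) = (3428/12833)
factor out 2^2: 3428 = 2^2·857; with 12833 mod 8 = 1, (2/12833) = +1; sign now +1; continue with (857/12833)
flip (857/12833) -> (12833/857): both odd, 857 mod 4 = 1, 12833 mod 4 = 1, so the flip contributes +1; sign now +1
(12833/857): 12833 mod 857 = 835, so (12833/857) = (835/857)
flip (835/857) -> (857/835): both odd, 835 mod 4 = 3, 857 mod 4 = 1, so the flip contributes +1; sign now +1
(857/835): 857 mod 835 = 22, so (857/835) = (22/835)
factor out 2^1: 22 = 2^1·11; with 835 mod 8 = 3, (2/835) = -1; sign now -1; continue with (11/835)
flip (11/835) -> (835/11): both odd, 11 mod 4 = 3, 835 mod 4 = 3, so the flip contributes -1; sign now +1
(835/11): 835 mod 11 = 10, so (835/11) = (10/11)
factor out 2^1: 10 = 2^1·5; with 11 mod 8 = 3, (2/11) = -1; sign now -1; continue with (5/11)
flip (5/11) -> (11/5): both odd, 5 mod 4 = 1, 11 mod 4 = 3, so the flip contributes +1; sign now -1
(11/5): 11 mod 5 = 1, so (11/5) = (1/5)
reached (1/5) = 1, so the symbol is -1

-1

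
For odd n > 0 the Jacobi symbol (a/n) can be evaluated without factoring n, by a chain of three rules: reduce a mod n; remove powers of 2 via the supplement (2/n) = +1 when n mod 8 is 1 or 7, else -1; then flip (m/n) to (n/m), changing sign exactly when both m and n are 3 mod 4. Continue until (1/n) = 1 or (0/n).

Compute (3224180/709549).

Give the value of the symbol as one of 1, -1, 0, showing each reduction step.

0

(3224180/709549) = (385984/709549)   [reduce mod 709549]
385984 = 2^6·6031; (2/709549) = -1 since 709549 mod 8 = 5, so (385984/709549) = (-1)^6·(6031/709549); sign now +1
reciprocity: (6031/709549) = +1·(709549/6031) since 6031 mod 4 = 3, 709549 mod 4 = 1; sign now +1
(709549/6031) = (3922/6031)   [reduce mod 6031]
3922 = 2^1·1961; (2/6031) = +1 since 6031 mod 8 = 7, so (3922/6031) = (+1)^1·(1961/6031); sign now +1
reciprocity: (1961/6031) = +1·(6031/1961) since 1961 mod 4 = 1, 6031 mod 4 = 3; sign now +1
(6031/1961) = (148/1961)   [reduce mod 1961]
148 = 2^2·37; (2/1961) = +1 since 1961 mod 8 = 1, so (148/1961) = (+1)^2·(37/1961); sign now +1
reciprocity: (37/1961) = +1·(1961/37) since 37 mod 4 = 1, 1961 mod 4 = 1; sign now +1
(1961/37) = (0/37)   [reduce mod 37]
(0/37) = 0   [gcd(a, n) > 1]; final value = 0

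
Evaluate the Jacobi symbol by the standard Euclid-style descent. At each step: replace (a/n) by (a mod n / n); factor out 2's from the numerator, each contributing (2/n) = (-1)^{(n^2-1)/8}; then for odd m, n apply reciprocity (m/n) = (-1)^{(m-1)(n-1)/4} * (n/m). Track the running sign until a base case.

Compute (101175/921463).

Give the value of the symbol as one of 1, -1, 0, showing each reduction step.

flip (101175/921463) -> (921463/101175): both odd, 101175 mod 4 = 3, 921463 mod 4 = 3, so the flip contributes -1; sign now -1
(921463/101175): 921463 mod 101175 = 10888, so (921463/101175) = (10888/101175)
factor out 2^3: 10888 = 2^3·1361; with 101175 mod 8 = 7, (2/101175) = +1; sign now -1; continue with (1361/101175)
flip (1361/101175) -> (101175/1361): both odd, 1361 mod 4 = 1, 101175 mod 4 = 3, so the flip contributes +1; sign now -1
(101175/1361): 101175 mod 1361 = 461, so (101175/1361) = (461/1361)
flip (461/1361) -> (1361/461): both odd, 461 mod 4 = 1, 1361 mod 4 = 1, so the flip contributes +1; sign now -1
(1361/461): 1361 mod 461 = 439, so (1361/461) = (439/461)
flip (439/461) -> (461/439): both odd, 439 mod 4 = 3, 461 mod 4 = 1, so the flip contributes +1; sign now -1
(461/439): 461 mod 439 = 22, so (461/439) = (22/439)
factor out 2^1: 22 = 2^1·11; with 439 mod 8 = 7, (2/439) = +1; sign now -1; continue with (11/439)
flip (11/439) -> (439/11): both odd, 11 mod 4 = 3, 439 mod 4 = 3, so the flip contributes -1; sign now +1
(439/11): 439 mod 11 = 10, so (439/11) = (10/11)
factor out 2^1: 10 = 2^1·5; with 11 mod 8 = 3, (2/11) = -1; sign now -1; continue with (5/11)
flip (5/11) -> (11/5): both odd, 5 mod 4 = 1, 11 mod 4 = 3, so the flip contributes +1; sign now -1
(11/5): 11 mod 5 = 1, so (11/5) = (1/5)
reached (1/5) = 1, so the symbol is -1

-1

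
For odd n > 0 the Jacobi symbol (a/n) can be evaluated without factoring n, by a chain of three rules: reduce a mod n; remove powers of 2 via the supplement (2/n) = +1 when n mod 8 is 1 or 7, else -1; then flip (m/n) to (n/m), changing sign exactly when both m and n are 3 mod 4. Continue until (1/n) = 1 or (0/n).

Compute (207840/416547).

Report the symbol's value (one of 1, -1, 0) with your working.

0

factor out 2^5: 207840 = 2^5·6495; with 416547 mod 8 = 3, (2/416547) = -1; sign now -1; continue with (6495/416547)
flip (6495/416547) -> (416547/6495): both odd, 6495 mod 4 = 3, 416547 mod 4 = 3, so the flip contributes -1; sign now +1
(416547/6495): 416547 mod 6495 = 867, so (416547/6495) = (867/6495)
flip (867/6495) -> (6495/867): both odd, 867 mod 4 = 3, 6495 mod 4 = 3, so the flip contributes -1; sign now -1
(6495/867): 6495 mod 867 = 426, so (6495/867) = (426/867)
factor out 2^1: 426 = 2^1·213; with 867 mod 8 = 3, (2/867) = -1; sign now +1; continue with (213/867)
flip (213/867) -> (867/213): both odd, 213 mod 4 = 1, 867 mod 4 = 3, so the flip contributes +1; sign now +1
(867/213): 867 mod 213 = 15, so (867/213) = (15/213)
flip (15/213) -> (213/15): both odd, 15 mod 4 = 3, 213 mod 4 = 1, so the flip contributes +1; sign now +1
(213/15): 213 mod 15 = 3, so (213/15) = (3/15)
flip (3/15) -> (15/3): both odd, 3 mod 4 = 3, 15 mod 4 = 3, so the flip contributes -1; sign now -1
(15/3): 15 mod 3 = 0, so (15/3) = (0/3)
reached (0/3); gcd(a, n) > 1, so (0/3) = 0 and the symbol is 0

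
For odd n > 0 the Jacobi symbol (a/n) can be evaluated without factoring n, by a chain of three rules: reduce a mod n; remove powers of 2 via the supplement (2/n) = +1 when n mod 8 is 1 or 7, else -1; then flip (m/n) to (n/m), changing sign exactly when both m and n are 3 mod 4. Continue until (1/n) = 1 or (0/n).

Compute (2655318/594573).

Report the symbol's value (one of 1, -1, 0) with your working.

0

(2655318/594573): 2655318 mod 594573 = 277026, so (2655318/594573) = (277026/594573)
factor out 2^1: 277026 = 2^1·138513; with 594573 mod 8 = 5, (2/594573) = -1; sign now -1; continue with (138513/594573)
flip (138513/594573) -> (594573/138513): both odd, 138513 mod 4 = 1, 594573 mod 4 = 1, so the flip contributes +1; sign now -1
(594573/138513): 594573 mod 138513 = 40521, so (594573/138513) = (40521/138513)
flip (40521/138513) -> (138513/40521): both odd, 40521 mod 4 = 1, 138513 mod 4 = 1, so the flip contributes +1; sign now -1
(138513/40521): 138513 mod 40521 = 16950, so (138513/40521) = (16950/40521)
factor out 2^1: 16950 = 2^1·8475; with 40521 mod 8 = 1, (2/40521) = +1; sign now -1; continue with (8475/40521)
flip (8475/40521) -> (40521/8475): both odd, 8475 mod 4 = 3, 40521 mod 4 = 1, so the flip contributes +1; sign now -1
(40521/8475): 40521 mod 8475 = 6621, so (40521/8475) = (6621/8475)
flip (6621/8475) -> (8475/6621): both odd, 6621 mod 4 = 1, 8475 mod 4 = 3, so the flip contributes +1; sign now -1
(8475/6621): 8475 mod 6621 = 1854, so (8475/6621) = (1854/6621)
factor out 2^1: 1854 = 2^1·927; with 6621 mod 8 = 5, (2/6621) = -1; sign now +1; continue with (927/6621)
flip (927/6621) -> (6621/927): both odd, 927 mod 4 = 3, 6621 mod 4 = 1, so the flip contributes +1; sign now +1
(6621/927): 6621 mod 927 = 132, so (6621/927) = (132/927)
factor out 2^2: 132 = 2^2·33; with 927 mod 8 = 7, (2/927) = +1; sign now +1; continue with (33/927)
flip (33/927) -> (927/33): both odd, 33 mod 4 = 1, 927 mod 4 = 3, so the flip contributes +1; sign now +1
(927/33): 927 mod 33 = 3, so (927/33) = (3/33)
flip (3/33) -> (33/3): both odd, 3 mod 4 = 3, 33 mod 4 = 1, so the flip contributes +1; sign now +1
(33/3): 33 mod 3 = 0, so (33/3) = (0/3)
reached (0/3); gcd(a, n) > 1, so (0/3) = 0 and the symbol is 0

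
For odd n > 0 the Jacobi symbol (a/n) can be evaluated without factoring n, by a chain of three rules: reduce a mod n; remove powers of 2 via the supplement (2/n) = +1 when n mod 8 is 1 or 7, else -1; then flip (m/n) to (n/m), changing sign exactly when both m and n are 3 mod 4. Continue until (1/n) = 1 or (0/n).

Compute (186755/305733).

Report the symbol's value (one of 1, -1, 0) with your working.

1

reciprocity: (186755/305733) = +1·(305733/186755) since 186755 mod 4 = 3, 305733 mod 4 = 1; sign now +1
(305733/186755) = (118978/186755)   [reduce mod 186755]
118978 = 2^1·59489; (2/186755) = -1 since 186755 mod 8 = 3, so (118978/186755) = (-1)^1·(59489/186755); sign now -1
reciprocity: (59489/186755) = +1·(186755/59489) since 59489 mod 4 = 1, 186755 mod 4 = 3; sign now -1
(186755/59489) = (8288/59489)   [reduce mod 59489]
8288 = 2^5·259; (2/59489) = +1 since 59489 mod 8 = 1, so (8288/59489) = (+1)^5·(259/59489); sign now -1
reciprocity: (259/59489) = +1·(59489/259) since 259 mod 4 = 3, 59489 mod 4 = 1; sign now -1
(59489/259) = (178/259)   [reduce mod 259]
178 = 2^1·89; (2/259) = -1 since 259 mod 8 = 3, so (178/259) = (-1)^1·(89/259); sign now +1
reciprocity: (89/259) = +1·(259/89) since 89 mod 4 = 1, 259 mod 4 = 3; sign now +1
(259/89) = (81/89)   [reduce mod 89]
reciprocity: (81/89) = +1·(89/81) since 81 mod 4 = 1, 89 mod 4 = 1; sign now +1
(89/81) = (8/81)   [reduce mod 81]
8 = 2^3·1; (2/81) = +1 since 81 mod 8 = 1, so (8/81) = (+1)^3·(1/81); sign now +1
(1/81) = 1; final value = sign = +1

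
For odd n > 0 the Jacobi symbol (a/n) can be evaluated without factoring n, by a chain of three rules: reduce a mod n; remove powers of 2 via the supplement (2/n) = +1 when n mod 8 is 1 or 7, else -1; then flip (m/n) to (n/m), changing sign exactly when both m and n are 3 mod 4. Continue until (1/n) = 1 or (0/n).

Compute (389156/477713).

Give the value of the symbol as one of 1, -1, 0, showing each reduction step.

389156 = 2^2·97289; (2/477713) = +1 since 477713 mod 8 = 1, so (389156/477713) = (+1)^2·(97289/477713); sign now +1
reciprocity: (97289/477713) = +1·(477713/97289) since 97289 mod 4 = 1, 477713 mod 4 = 1; sign now +1
(477713/97289) = (88557/97289)   [reduce mod 97289]
reciprocity: (88557/97289) = +1·(97289/88557) since 88557 mod 4 = 1, 97289 mod 4 = 1; sign now +1
(97289/88557) = (8732/88557)   [reduce mod 88557]
8732 = 2^2·2183; (2/88557) = -1 since 88557 mod 8 = 5, so (8732/88557) = (-1)^2·(2183/88557); sign now +1
reciprocity: (2183/88557) = +1·(88557/2183) since 2183 mod 4 = 3, 88557 mod 4 = 1; sign now +1
(88557/2183) = (1237/2183)   [reduce mod 2183]
reciprocity: (1237/2183) = +1·(2183/1237) since 1237 mod 4 = 1, 2183 mod 4 = 3; sign now +1
(2183/1237) = (946/1237)   [reduce mod 1237]
946 = 2^1·473; (2/1237) = -1 since 1237 mod 8 = 5, so (946/1237) = (-1)^1·(473/1237); sign now -1
reciprocity: (473/1237) = +1·(1237/473) since 473 mod 4 = 1, 1237 mod 4 = 1; sign now -1
(1237/473) = (291/473)   [reduce mod 473]
reciprocity: (291/473) = +1·(473/291) since 291 mod 4 = 3, 473 mod 4 = 1; sign now -1
(473/291) = (182/291)   [reduce mod 291]
182 = 2^1·91; (2/291) = -1 since 291 mod 8 = 3, so (182/291) = (-1)^1·(91/291); sign now +1
reciprocity: (91/291) = -1·(291/91) since 91 mod 4 = 3, 291 mod 4 = 3; sign now -1
(291/91) = (18/91)   [reduce mod 91]
18 = 2^1·9; (2/91) = -1 since 91 mod 8 = 3, so (18/91) = (-1)^1·(9/91); sign now +1
reciprocity: (9/91) = +1·(91/9) since 9 mod 4 = 1, 91 mod 4 = 3; sign now +1
(91/9) = (1/9)   [reduce mod 9]
(1/9) = 1; final value = sign = +1

1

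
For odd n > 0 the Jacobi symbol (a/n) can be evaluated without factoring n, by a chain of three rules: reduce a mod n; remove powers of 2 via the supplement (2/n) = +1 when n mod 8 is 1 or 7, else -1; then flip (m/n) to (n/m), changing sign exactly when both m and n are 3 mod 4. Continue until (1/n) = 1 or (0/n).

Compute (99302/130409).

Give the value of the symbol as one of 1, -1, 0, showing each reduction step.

1

99302 = 2^1·49651; (2/130409) = +1 since 130409 mod 8 = 1, so (99302/130409) = (+1)^1·(49651/130409); sign now +1
reciprocity: (49651/130409) = +1·(130409/49651) since 49651 mod 4 = 3, 130409 mod 4 = 1; sign now +1
(130409/49651) = (31107/49651)   [reduce mod 49651]
reciprocity: (31107/49651) = -1·(49651/31107) since 31107 mod 4 = 3, 49651 mod 4 = 3; sign now -1
(49651/31107) = (18544/31107)   [reduce mod 31107]
18544 = 2^4·1159; (2/31107) = -1 since 31107 mod 8 = 3, so (18544/31107) = (-1)^4·(1159/31107); sign now -1
reciprocity: (1159/31107) = -1·(31107/1159) since 1159 mod 4 = 3, 31107 mod 4 = 3; sign now +1
(31107/1159) = (973/1159)   [reduce mod 1159]
reciprocity: (973/1159) = +1·(1159/973) since 973 mod 4 = 1, 1159 mod 4 = 3; sign now +1
(1159/973) = (186/973)   [reduce mod 973]
186 = 2^1·93; (2/973) = -1 since 973 mod 8 = 5, so (186/973) = (-1)^1·(93/973); sign now -1
reciprocity: (93/973) = +1·(973/93) since 93 mod 4 = 1, 973 mod 4 = 1; sign now -1
(973/93) = (43/93)   [reduce mod 93]
reciprocity: (43/93) = +1·(93/43) since 43 mod 4 = 3, 93 mod 4 = 1; sign now -1
(93/43) = (7/43)   [reduce mod 43]
reciprocity: (7/43) = -1·(43/7) since 7 mod 4 = 3, 43 mod 4 = 3; sign now +1
(43/7) = (1/7)   [reduce mod 7]
(1/7) = 1; final value = sign = +1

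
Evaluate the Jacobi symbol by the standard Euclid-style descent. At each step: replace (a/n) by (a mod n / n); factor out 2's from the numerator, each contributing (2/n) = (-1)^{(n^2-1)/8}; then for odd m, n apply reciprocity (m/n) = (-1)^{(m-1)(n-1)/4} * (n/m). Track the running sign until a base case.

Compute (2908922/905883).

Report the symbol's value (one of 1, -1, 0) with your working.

-1

(2908922/905883): 2908922 mod 905883 = 191273, so (2908922/905883) = (191273/905883)
flip (191273/905883) -> (905883/191273): both odd, 191273 mod 4 = 1, 905883 mod 4 = 3, so the flip contributes +1; sign now +1
(905883/191273): 905883 mod 191273 = 140791, so (905883/191273) = (140791/191273)
flip (140791/191273) -> (191273/140791): both odd, 140791 mod 4 = 3, 191273 mod 4 = 1, so the flip contributes +1; sign now +1
(191273/140791): 191273 mod 140791 = 50482, so (191273/140791) = (50482/140791)
factor out 2^1: 50482 = 2^1·25241; with 140791 mod 8 = 7, (2/140791) = +1; sign now +1; continue with (25241/140791)
flip (25241/140791) -> (140791/25241): both odd, 25241 mod 4 = 1, 140791 mod 4 = 3, so the flip contributes +1; sign now +1
(140791/25241): 140791 mod 25241 = 14586, so (140791/25241) = (14586/25241)
factor out 2^1: 14586 = 2^1·7293; with 25241 mod 8 = 1, (2/25241) = +1; sign now +1; continue with (7293/25241)
flip (7293/25241) -> (25241/7293): both odd, 7293 mod 4 = 1, 25241 mod 4 = 1, so the flip contributes +1; sign now +1
(25241/7293): 25241 mod 7293 = 3362, so (25241/7293) = (3362/7293)
factor out 2^1: 3362 = 2^1·1681; with 7293 mod 8 = 5, (2/7293) = -1; sign now -1; continue with (1681/7293)
flip (1681/7293) -> (7293/1681): both odd, 1681 mod 4 = 1, 7293 mod 4 = 1, so the flip contributes +1; sign now -1
(7293/1681): 7293 mod 1681 = 569, so (7293/1681) = (569/1681)
flip (569/1681) -> (1681/569): both odd, 569 mod 4 = 1, 1681 mod 4 = 1, so the flip contributes +1; sign now -1
(1681/569): 1681 mod 569 = 543, so (1681/569) = (543/569)
flip (543/569) -> (569/543): both odd, 543 mod 4 = 3, 569 mod 4 = 1, so the flip contributes +1; sign now -1
(569/543): 569 mod 543 = 26, so (569/543) = (26/543)
factor out 2^1: 26 = 2^1·13; with 543 mod 8 = 7, (2/543) = +1; sign now -1; continue with (13/543)
flip (13/543) -> (543/13): both odd, 13 mod 4 = 1, 543 mod 4 = 3, so the flip contributes +1; sign now -1
(543/13): 543 mod 13 = 10, so (543/13) = (10/13)
factor out 2^1: 10 = 2^1·5; with 13 mod 8 = 5, (2/13) = -1; sign now +1; continue with (5/13)
flip (5/13) -> (13/5): both odd, 5 mod 4 = 1, 13 mod 4 = 1, so the flip contributes +1; sign now +1
(13/5): 13 mod 5 = 3, so (13/5) = (3/5)
flip (3/5) -> (5/3): both odd, 3 mod 4 = 3, 5 mod 4 = 1, so the flip contributes +1; sign now +1
(5/3): 5 mod 3 = 2, so (5/3) = (2/3)
factor out 2^1: 2 = 2^1·1; with 3 mod 8 = 3, (2/3) = -1; sign now -1; continue with (1/3)
reached (1/3) = 1, so the symbol is -1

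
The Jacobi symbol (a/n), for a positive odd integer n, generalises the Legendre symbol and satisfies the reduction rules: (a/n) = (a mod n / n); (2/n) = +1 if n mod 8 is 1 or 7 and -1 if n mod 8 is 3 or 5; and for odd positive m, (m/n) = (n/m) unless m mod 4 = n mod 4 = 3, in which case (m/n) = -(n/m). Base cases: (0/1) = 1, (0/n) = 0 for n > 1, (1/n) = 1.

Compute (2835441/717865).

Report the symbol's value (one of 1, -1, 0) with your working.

(2835441/717865): 2835441 mod 717865 = 681846, so (2835441/717865) = (681846/717865)
factor out 2^1: 681846 = 2^1·340923; with 717865 mod 8 = 1, (2/717865) = +1; sign now +1; continue with (340923/717865)
flip (340923/717865) -> (717865/340923): both odd, 340923 mod 4 = 3, 717865 mod 4 = 1, so the flip contributes +1; sign now +1
(717865/340923): 717865 mod 340923 = 36019, so (717865/340923) = (36019/340923)
flip (36019/340923) -> (340923/36019): both odd, 36019 mod 4 = 3, 340923 mod 4 = 3, so the flip contributes -1; sign now -1
(340923/36019): 340923 mod 36019 = 16752, so (340923/36019) = (16752/36019)
factor out 2^4: 16752 = 2^4·1047; with 36019 mod 8 = 3, (2/36019) = -1; sign now -1; continue with (1047/36019)
flip (1047/36019) -> (36019/1047): both odd, 1047 mod 4 = 3, 36019 mod 4 = 3, so the flip contributes -1; sign now +1
(36019/1047): 36019 mod 1047 = 421, so (36019/1047) = (421/1047)
flip (421/1047) -> (1047/421): both odd, 421 mod 4 = 1, 1047 mod 4 = 3, so the flip contributes +1; sign now +1
(1047/421): 1047 mod 421 = 205, so (1047/421) = (205/421)
flip (205/421) -> (421/205): both odd, 205 mod 4 = 1, 421 mod 4 = 1, so the flip contributes +1; sign now +1
(421/205): 421 mod 205 = 11, so (421/205) = (11/205)
flip (11/205) -> (205/11): both odd, 11 mod 4 = 3, 205 mod 4 = 1, so the flip contributes +1; sign now +1
(205/11): 205 mod 11 = 7, so (205/11) = (7/11)
flip (7/11) -> (11/7): both odd, 7 mod 4 = 3, 11 mod 4 = 3, so the flip contributes -1; sign now -1
(11/7): 11 mod 7 = 4, so (11/7) = (4/7)
factor out 2^2: 4 = 2^2·1; with 7 mod 8 = 7, (2/7) = +1; sign now -1; continue with (1/7)
reached (1/7) = 1, so the symbol is -1

-1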